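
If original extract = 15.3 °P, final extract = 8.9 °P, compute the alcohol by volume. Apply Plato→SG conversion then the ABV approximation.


SG = 259/(259 − P);  ABV = (OG − FG)·131.25
OG = 259/(259 − 15.3) = 1.0628
FG = 259/(259 − 8.9) = 1.0356
ABV = (1.0628 − 1.0356)·131.25

3.5695 % ABV


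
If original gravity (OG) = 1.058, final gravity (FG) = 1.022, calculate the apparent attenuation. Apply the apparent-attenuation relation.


AA = (OG − FG)/(OG − 1) · 100
AA = (1.058 − 1.022)/(1.058 − 1) · 100

62.0690 %


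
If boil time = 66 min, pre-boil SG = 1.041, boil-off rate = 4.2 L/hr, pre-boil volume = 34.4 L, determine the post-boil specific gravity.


V_post = V_pre − rate·(t/60);  SG_post = 1 + (SG_pre−1)·V_pre/V_post
V_post = 34.4 − 4.2·(66/60) = 29.7800
SG_post = 1 + (1.041 − 1)·34.4/29.7800

1.0474


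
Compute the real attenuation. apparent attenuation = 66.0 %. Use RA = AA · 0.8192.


RA = 66.0 · 0.8192

54.0672 %


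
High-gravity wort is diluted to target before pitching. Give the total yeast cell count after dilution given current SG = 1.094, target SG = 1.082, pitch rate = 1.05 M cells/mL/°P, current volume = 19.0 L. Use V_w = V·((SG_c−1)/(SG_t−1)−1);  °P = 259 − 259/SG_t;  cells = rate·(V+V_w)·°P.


V_w = 19.0·((1.094−1)/(1.082−1)−1) = 2.7805
V_final = 19.0 + 2.7805 = 21.7805
°P = 259 − 259/1.082 = 19.6285
cells = 1.05·21.7805·19.6285

448.8934 billion cells


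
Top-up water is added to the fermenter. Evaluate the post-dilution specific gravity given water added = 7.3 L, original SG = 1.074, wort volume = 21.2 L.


SG_new = 1 + (SG_old − 1)·V_old/(V_old + V_water)
pts = (1.074 − 1)·1000·21.2/(21.2 + 7.3) = 55.0456
SG_new = 1 + 55.0456/1000

1.0550


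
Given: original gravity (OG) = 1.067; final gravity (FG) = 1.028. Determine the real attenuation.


AA = (OG−FG)/(OG−1)·100;  RA = AA·0.8192
AA = (1.067 − 1.028)/(1.067 − 1)·100 = 58.2090
RA = 58.2090·0.8192

47.6848 %


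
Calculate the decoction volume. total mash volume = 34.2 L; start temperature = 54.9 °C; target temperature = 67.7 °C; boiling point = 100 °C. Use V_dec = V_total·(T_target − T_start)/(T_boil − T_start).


V_dec = 34.2·(67.7 − 54.9)/(100 − 54.9)

9.7064 L


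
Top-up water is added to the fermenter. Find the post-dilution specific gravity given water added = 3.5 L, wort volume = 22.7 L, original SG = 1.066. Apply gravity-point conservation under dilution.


SG_new = 1 + (SG_old − 1)·V_old/(V_old + V_water)
pts = (1.066 − 1)·1000·22.7/(22.7 + 3.5) = 57.1832
SG_new = 1 + 57.1832/1000

1.0572


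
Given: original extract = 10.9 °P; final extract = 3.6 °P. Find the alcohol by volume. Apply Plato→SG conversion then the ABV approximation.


SG = 259/(259 − P);  ABV = (OG − FG)·131.25
OG = 259/(259 − 10.9) = 1.0439
FG = 259/(259 − 3.6) = 1.0141
ABV = (1.0439 − 1.0141)·131.25

3.9163 % ABV


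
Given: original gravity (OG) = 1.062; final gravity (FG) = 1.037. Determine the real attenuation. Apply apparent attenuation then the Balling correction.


AA = (OG−FG)/(OG−1)·100;  RA = AA·0.8192
AA = (1.062 − 1.037)/(1.062 − 1)·100 = 40.3226
RA = 40.3226·0.8192

33.0323 %


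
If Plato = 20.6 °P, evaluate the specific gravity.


SG = 259/(259 − P)
SG = 259/(259 − 20.6)

1.0864


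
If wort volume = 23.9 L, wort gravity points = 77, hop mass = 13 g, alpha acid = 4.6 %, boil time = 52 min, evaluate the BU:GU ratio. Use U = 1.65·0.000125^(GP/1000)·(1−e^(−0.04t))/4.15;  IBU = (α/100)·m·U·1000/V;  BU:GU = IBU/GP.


U = 1.65·0.000125^(77/1000)·(1−e^(−0.04·52))/4.15 = 0.1742
IBU = (4.6/100)·13·0.1742·1000/23.9 = 4.3576
BU:GU = 4.3576/77

0.0566


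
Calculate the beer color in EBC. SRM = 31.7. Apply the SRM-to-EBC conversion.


EBC = SRM · 1.97
EBC = 31.7 · 1.97

62.4490 EBC


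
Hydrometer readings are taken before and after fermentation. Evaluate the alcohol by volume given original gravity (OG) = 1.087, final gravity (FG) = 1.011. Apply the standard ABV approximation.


ABV = (OG − FG) · 131.25
ABV = (1.087 − 1.011) · 131.25

9.9750 % ABV


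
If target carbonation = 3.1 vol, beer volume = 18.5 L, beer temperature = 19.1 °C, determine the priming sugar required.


residual = 14.695·(0.01821 + 0.09011·e^(−0.04·T));  sugar = (target − residual)·4.0·V
residual = 14.695·(0.01821 + 0.09011·e^(−0.04·19.1)) = 0.8844
sugar = (3.1 − 0.8844)·4.0·18.5

163.9550 g


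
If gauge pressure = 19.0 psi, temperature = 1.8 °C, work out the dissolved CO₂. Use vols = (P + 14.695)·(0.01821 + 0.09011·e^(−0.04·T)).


vols = (19.0 + 14.695)·(0.01821 + 0.09011·e^(−0.04·1.8))

3.4389 volumes


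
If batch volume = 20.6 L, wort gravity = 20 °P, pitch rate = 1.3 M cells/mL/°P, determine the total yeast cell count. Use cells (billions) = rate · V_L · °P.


cells = 1.3 · 20.6 · 20

535.6000 billion cells


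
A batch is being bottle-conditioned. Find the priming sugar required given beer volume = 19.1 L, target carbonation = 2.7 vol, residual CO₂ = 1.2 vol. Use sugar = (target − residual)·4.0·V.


sugar = (2.7 − 1.2)·4.0·19.1

114.6000 g


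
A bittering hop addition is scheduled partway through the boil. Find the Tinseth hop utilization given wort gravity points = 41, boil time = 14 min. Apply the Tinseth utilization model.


U = 1.65·0.000125^(GP/1000) · (1 − e^(−0.04·t))/4.15
bigness = 1.65·0.000125^(41/1000) = 1.1415
boil_factor = (1 − e^(−0.04·14))/4.15 = 0.1033
U = 1.1415 · 0.1033

0.1179


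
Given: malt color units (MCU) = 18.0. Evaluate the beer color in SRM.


SRM = 1.4922 · MCU^0.6859
SRM = 1.4922 · 18.0^0.6859

10.8347 SRM


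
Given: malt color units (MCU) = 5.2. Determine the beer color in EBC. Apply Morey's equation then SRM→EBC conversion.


SRM = 1.4922·MCU^0.6859;  EBC = SRM·1.97
SRM = 1.4922·5.2^0.6859 = 4.6231
EBC = 4.6231·1.97

9.1075 EBC


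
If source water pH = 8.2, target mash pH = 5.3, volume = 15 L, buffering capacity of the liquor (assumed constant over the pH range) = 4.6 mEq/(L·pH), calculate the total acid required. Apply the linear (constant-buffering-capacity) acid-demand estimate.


acid = buffering capacity · (pH_source − pH_target) · V
acid = 4.6 · (8.2 − 5.3) · 15

200.1000 mEq


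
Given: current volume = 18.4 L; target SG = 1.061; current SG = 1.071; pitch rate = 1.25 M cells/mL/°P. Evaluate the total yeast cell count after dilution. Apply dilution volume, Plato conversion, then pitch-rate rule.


V_w = V·((SG_c−1)/(SG_t−1)−1);  °P = 259 − 259/SG_t;  cells = rate·(V+V_w)·°P
V_w = 18.4·((1.071−1)/(1.061−1)−1) = 3.0164
V_final = 18.4 + 3.0164 = 21.4164
°P = 259 − 259/1.061 = 14.8907
cells = 1.25·21.4164·14.8907

398.6305 billion cells


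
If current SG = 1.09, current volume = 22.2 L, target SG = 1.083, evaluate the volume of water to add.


V_water = V·((SG_curr − 1)/(SG_target − 1) − 1)
V_water = 22.2·((1.09 − 1)/(1.083 − 1) − 1)

1.8723 L


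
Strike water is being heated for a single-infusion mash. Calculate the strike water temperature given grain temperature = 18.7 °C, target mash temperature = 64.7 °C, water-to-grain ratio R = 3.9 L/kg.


T_strike = (0.41/R)·(T_mash − T_grain) + T_mash
T_strike = (0.41/3.9)·(64.7 − 18.7) + 64.7

69.5359 °C


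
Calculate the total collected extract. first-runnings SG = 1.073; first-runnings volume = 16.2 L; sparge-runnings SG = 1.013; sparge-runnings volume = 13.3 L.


total = Σ (SG_i − 1)·1000·V_i
first = (1.073 − 1)·1000·16.2 = 1182.6000
sparge = (1.013 − 1)·1000·13.3 = 172.9000
total = 1182.6000 + 172.9000

1355.5000 gravity·L


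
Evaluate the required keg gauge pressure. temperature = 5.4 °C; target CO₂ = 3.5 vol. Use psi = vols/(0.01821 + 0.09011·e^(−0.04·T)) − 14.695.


psi = 3.5/(0.01821 + 0.09011·e^(−0.04·5.4)) − 14.695

23.8450 psi


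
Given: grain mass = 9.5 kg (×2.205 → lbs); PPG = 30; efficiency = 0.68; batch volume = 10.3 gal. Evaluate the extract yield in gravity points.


points = lbs × PPG × eff / vol
lbs = 9.5 × 2.205 = 20.9475
points = 20.9475 × 30 × 0.68 / 10.3

41.4883 points


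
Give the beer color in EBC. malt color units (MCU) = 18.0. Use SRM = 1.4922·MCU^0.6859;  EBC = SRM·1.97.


SRM = 1.4922·18.0^0.6859 = 10.8347
EBC = 10.8347·1.97

21.3444 EBC


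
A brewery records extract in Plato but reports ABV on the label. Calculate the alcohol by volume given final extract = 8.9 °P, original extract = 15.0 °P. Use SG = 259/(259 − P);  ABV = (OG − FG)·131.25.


OG = 259/(259 − 15.0) = 1.0615
FG = 259/(259 − 8.9) = 1.0356
ABV = (1.0615 − 1.0356)·131.25

3.3980 % ABV


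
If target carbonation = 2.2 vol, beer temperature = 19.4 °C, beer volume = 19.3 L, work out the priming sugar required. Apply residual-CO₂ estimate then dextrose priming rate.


residual = 14.695·(0.01821 + 0.09011·e^(−0.04·T));  sugar = (target − residual)·4.0·V
residual = 14.695·(0.01821 + 0.09011·e^(−0.04·19.4)) = 0.8770
sugar = (2.2 − 0.8770)·4.0·19.3

102.1329 g


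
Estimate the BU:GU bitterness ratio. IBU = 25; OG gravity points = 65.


BU:GU = IBU / OG_points
BU:GU = 25 / 65

0.3846


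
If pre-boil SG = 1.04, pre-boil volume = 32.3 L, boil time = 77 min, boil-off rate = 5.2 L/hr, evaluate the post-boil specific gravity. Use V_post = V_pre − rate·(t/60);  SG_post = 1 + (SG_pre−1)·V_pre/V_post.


V_post = 32.3 − 5.2·(77/60) = 25.6267
SG_post = 1 + (1.04 − 1)·32.3/25.6267

1.0504


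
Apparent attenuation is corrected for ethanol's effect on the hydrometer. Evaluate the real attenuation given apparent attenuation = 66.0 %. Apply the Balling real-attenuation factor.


RA = AA · 0.8192
RA = 66.0 · 0.8192

54.0672 %


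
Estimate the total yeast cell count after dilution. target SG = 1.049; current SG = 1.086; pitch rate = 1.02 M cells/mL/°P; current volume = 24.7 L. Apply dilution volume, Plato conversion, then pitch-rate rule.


V_w = V·((SG_c−1)/(SG_t−1)−1);  °P = 259 − 259/SG_t;  cells = rate·(V+V_w)·°P
V_w = 24.7·((1.086−1)/(1.049−1)−1) = 18.6510
V_final = 24.7 + 18.6510 = 43.3510
°P = 259 − 259/1.049 = 12.0982
cells = 1.02·43.3510·12.0982

534.9582 billion cells


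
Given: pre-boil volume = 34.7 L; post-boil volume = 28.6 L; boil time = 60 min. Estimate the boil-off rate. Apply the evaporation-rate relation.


rate = (V_pre − V_post) / (t_min/60)
rate = (34.7 − 28.6) / (60/60)

6.1000 L/hr


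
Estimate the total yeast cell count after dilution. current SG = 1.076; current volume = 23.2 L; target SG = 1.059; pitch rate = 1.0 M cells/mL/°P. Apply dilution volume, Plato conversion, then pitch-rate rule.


V_w = V·((SG_c−1)/(SG_t−1)−1);  °P = 259 − 259/SG_t;  cells = rate·(V+V_w)·°P
V_w = 23.2·((1.076−1)/(1.059−1)−1) = 6.6847
V_final = 23.2 + 6.6847 = 29.8847
°P = 259 − 259/1.059 = 14.4297
cells = 1.0·29.8847·14.4297

431.2264 billion cells


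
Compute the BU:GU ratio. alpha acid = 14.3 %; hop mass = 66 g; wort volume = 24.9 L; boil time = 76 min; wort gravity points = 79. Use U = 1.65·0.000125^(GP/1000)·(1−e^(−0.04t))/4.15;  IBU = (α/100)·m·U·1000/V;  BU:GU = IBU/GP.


U = 1.65·0.000125^(79/1000)·(1−e^(−0.04·76))/4.15 = 0.1861
IBU = (14.3/100)·66·0.1861·1000/24.9 = 70.5480
BU:GU = 70.5480/79

0.8930


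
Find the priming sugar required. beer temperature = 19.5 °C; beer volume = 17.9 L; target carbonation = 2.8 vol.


residual = 14.695·(0.01821 + 0.09011·e^(−0.04·T));  sugar = (target − residual)·4.0·V
residual = 14.695·(0.01821 + 0.09011·e^(−0.04·19.5)) = 0.8746
sugar = (2.8 − 0.8746)·4.0·17.9

137.8585 g


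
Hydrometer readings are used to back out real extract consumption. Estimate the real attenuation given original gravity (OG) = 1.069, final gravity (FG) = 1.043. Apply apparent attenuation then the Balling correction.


AA = (OG−FG)/(OG−1)·100;  RA = AA·0.8192
AA = (1.069 − 1.043)/(1.069 − 1)·100 = 37.6812
RA = 37.6812·0.8192

30.8684 %


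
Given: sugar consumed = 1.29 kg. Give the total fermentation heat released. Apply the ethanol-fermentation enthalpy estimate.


Q = m_sugar · 590 kJ/kg
Q = 1.29 · 590

761.1000 kJ


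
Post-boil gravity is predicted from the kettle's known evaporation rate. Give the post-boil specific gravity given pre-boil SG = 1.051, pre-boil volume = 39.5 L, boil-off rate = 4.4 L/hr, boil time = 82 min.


V_post = V_pre − rate·(t/60);  SG_post = 1 + (SG_pre−1)·V_pre/V_post
V_post = 39.5 − 4.4·(82/60) = 33.4867
SG_post = 1 + (1.051 − 1)·39.5/33.4867

1.0602


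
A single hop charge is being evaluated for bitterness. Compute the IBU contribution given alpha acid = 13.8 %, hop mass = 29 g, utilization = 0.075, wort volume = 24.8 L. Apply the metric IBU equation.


IBU = (α/100)·mass·U·1000 / V
IBU = (13.8/100)·29·0.075·1000 / 24.8

12.1028 IBU


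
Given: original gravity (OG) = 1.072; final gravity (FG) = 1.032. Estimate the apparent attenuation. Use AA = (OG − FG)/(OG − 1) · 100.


AA = (1.072 − 1.032)/(1.072 − 1) · 100

55.5556 %


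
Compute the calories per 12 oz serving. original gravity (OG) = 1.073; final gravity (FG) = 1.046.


ABW = (OG−FG)·131.25·0.79/FG;  °P = 259 − 259/SG (for OG→OE and FG→AE);  RE = 0.1808·OE + 0.8192·AE;  Cal = (6.9·ABW + 4·(RE−0.1))·FG·3.55
ABW = (1.073 − 1.046)·131.25·0.79/1.046 = 2.6764
OE = 259 − 259/1.073 = 17.6207 °P
AE = 259 − 259/1.046 = 11.3901 °P
RE = 0.1808·17.6207 + 0.8192·11.3901 = 12.5166 °P
Cal = (6.9·2.6764 + 4·(12.5166−0.1))·1.046·3.55

253.0009 kcal


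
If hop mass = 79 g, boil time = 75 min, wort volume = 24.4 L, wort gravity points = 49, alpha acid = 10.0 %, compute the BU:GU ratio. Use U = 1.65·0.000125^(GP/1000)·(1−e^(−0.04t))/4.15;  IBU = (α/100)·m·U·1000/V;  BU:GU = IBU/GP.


U = 1.65·0.000125^(49/1000)·(1−e^(−0.04·75))/4.15 = 0.2432
IBU = (10.0/100)·79·0.2432·1000/24.4 = 78.7486
BU:GU = 78.7486/49

1.6071


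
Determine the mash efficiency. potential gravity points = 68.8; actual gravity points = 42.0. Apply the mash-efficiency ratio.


efficiency = actual / potential × 100
efficiency = 42.0 / 68.8 × 100

61.0465 %


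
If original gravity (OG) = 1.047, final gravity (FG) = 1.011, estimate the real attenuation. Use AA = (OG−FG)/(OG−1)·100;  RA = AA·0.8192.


AA = (1.047 − 1.011)/(1.047 − 1)·100 = 76.5957
RA = 76.5957·0.8192

62.7472 %


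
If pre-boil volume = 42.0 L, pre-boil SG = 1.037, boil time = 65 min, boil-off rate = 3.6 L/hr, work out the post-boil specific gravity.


V_post = V_pre − rate·(t/60);  SG_post = 1 + (SG_pre−1)·V_pre/V_post
V_post = 42.0 − 3.6·(65/60) = 38.1000
SG_post = 1 + (1.037 − 1)·42.0/38.1000

1.0408


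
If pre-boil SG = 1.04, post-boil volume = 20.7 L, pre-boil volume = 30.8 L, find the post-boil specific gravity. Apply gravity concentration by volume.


SG_post = 1 + (SG_pre − 1)·V_pre/V_post
pts_pre = (1.04 − 1)·1000 = 40.0000
pts_post = 40.0000·30.8/20.7 = 59.5169
SG_post = 1 + 59.5169/1000

1.0595


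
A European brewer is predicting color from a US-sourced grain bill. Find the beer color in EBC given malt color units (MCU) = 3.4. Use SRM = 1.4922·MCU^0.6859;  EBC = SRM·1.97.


SRM = 1.4922·3.4^0.6859 = 3.4544
EBC = 3.4544·1.97

6.8051 EBC


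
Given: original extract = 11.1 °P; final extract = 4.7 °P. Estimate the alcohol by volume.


SG = 259/(259 − P);  ABV = (OG − FG)·131.25
OG = 259/(259 − 11.1) = 1.0448
FG = 259/(259 − 4.7) = 1.0185
ABV = (1.0448 − 1.0185)·131.25

3.4511 % ABV


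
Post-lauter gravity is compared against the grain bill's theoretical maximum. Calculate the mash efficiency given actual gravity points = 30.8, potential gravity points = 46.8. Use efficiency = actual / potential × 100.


efficiency = 30.8 / 46.8 × 100

65.8120 %


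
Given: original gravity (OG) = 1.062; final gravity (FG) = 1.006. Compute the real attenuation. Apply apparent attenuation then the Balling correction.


AA = (OG−FG)/(OG−1)·100;  RA = AA·0.8192
AA = (1.062 − 1.006)/(1.062 − 1)·100 = 90.3226
RA = 90.3226·0.8192

73.9923 %


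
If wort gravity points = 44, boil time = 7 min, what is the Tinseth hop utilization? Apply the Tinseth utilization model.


U = 1.65·0.000125^(GP/1000) · (1 − e^(−0.04·t))/4.15
bigness = 1.65·0.000125^(44/1000) = 1.1111
boil_factor = (1 − e^(−0.04·7))/4.15 = 0.0588
U = 1.1111 · 0.0588

0.0654


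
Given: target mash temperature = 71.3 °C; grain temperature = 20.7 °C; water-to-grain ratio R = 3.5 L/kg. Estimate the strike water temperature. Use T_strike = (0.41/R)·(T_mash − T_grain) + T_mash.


T_strike = (0.41/3.5)·(71.3 − 20.7) + 71.3

77.2274 °C


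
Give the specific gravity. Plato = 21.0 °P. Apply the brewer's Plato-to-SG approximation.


SG = 259/(259 − P)
SG = 259/(259 − 21.0)

1.0882


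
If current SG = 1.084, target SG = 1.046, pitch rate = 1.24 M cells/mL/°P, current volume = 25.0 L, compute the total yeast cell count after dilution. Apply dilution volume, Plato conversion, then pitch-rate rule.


V_w = V·((SG_c−1)/(SG_t−1)−1);  °P = 259 − 259/SG_t;  cells = rate·(V+V_w)·°P
V_w = 25.0·((1.084−1)/(1.046−1)−1) = 20.6522
V_final = 25.0 + 20.6522 = 45.6522
°P = 259 − 259/1.046 = 11.3901
cells = 1.24·45.6522·11.3901

644.7763 billion cells


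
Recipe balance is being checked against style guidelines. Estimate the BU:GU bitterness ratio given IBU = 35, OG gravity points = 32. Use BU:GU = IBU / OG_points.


BU:GU = 35 / 32

1.0938


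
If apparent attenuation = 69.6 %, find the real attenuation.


RA = AA · 0.8192
RA = 69.6 · 0.8192

57.0163 %


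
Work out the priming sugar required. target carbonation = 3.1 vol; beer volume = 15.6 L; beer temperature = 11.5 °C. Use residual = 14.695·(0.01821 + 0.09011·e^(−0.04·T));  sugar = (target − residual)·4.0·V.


residual = 14.695·(0.01821 + 0.09011·e^(−0.04·11.5)) = 1.1035
sugar = (3.1 − 1.1035)·4.0·15.6

124.5803 g


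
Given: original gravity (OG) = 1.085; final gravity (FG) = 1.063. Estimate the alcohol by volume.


ABV = (OG − FG) · 131.25
ABV = (1.085 − 1.063) · 131.25

2.8875 % ABV


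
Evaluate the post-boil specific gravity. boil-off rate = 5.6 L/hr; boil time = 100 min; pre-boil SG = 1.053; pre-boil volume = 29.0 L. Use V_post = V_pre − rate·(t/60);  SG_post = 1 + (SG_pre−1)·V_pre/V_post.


V_post = 29.0 − 5.6·(100/60) = 19.6667
SG_post = 1 + (1.053 − 1)·29.0/19.6667

1.0782


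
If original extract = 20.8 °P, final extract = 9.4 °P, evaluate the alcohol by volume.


SG = 259/(259 − P);  ABV = (OG − FG)·131.25
OG = 259/(259 − 20.8) = 1.0873
FG = 259/(259 − 9.4) = 1.0377
ABV = (1.0873 − 1.0377)·131.25

6.5180 % ABV


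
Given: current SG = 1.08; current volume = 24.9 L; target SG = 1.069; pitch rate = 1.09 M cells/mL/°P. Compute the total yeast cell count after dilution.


V_w = V·((SG_c−1)/(SG_t−1)−1);  °P = 259 − 259/SG_t;  cells = rate·(V+V_w)·°P
V_w = 24.9·((1.08−1)/(1.069−1)−1) = 3.9696
V_final = 24.9 + 3.9696 = 28.8696
°P = 259 − 259/1.069 = 16.7175
cells = 1.09·28.8696·16.7175

526.0632 billion cells


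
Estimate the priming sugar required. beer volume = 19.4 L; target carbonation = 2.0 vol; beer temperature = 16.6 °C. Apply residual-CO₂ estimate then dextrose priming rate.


residual = 14.695·(0.01821 + 0.09011·e^(−0.04·T));  sugar = (target − residual)·4.0·V
residual = 14.695·(0.01821 + 0.09011·e^(−0.04·16.6)) = 0.9493
sugar = (2.0 − 0.9493)·4.0·19.4

81.5373 g


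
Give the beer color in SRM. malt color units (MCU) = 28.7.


SRM = 1.4922 · MCU^0.6859
SRM = 1.4922 · 28.7^0.6859

14.9207 SRM


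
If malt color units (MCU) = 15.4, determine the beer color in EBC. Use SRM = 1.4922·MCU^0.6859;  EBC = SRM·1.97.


SRM = 1.4922·15.4^0.6859 = 9.7353
EBC = 9.7353·1.97

19.1785 EBC


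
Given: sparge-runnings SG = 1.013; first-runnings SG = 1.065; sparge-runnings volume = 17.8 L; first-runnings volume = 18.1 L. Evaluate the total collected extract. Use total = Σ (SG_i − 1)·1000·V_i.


first = (1.065 − 1)·1000·18.1 = 1176.5000
sparge = (1.013 − 1)·1000·17.8 = 231.4000
total = 1176.5000 + 231.4000

1407.9000 gravity·L


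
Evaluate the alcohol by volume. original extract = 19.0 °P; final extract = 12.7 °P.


SG = 259/(259 − P);  ABV = (OG − FG)·131.25
OG = 259/(259 − 19.0) = 1.0792
FG = 259/(259 − 12.7) = 1.0516
ABV = (1.0792 − 1.0516)·131.25

3.6230 % ABV


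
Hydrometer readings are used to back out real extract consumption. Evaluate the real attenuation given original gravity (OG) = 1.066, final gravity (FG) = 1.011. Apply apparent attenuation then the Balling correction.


AA = (OG−FG)/(OG−1)·100;  RA = AA·0.8192
AA = (1.066 − 1.011)/(1.066 − 1)·100 = 83.3333
RA = 83.3333·0.8192

68.2667 %


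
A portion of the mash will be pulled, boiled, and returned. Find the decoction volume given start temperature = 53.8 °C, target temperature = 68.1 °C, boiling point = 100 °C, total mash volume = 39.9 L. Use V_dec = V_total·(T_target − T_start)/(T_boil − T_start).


V_dec = 39.9·(68.1 − 53.8)/(100 − 53.8)

12.3500 L


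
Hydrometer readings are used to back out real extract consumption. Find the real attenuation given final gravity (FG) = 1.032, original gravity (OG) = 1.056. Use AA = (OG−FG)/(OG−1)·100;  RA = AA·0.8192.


AA = (1.056 − 1.032)/(1.056 − 1)·100 = 42.8571
RA = 42.8571·0.8192

35.1086 %


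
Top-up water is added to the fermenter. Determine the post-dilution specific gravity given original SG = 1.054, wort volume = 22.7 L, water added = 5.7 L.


SG_new = 1 + (SG_old − 1)·V_old/(V_old + V_water)
pts = (1.054 − 1)·1000·22.7/(22.7 + 5.7) = 43.1620
SG_new = 1 + 43.1620/1000

1.0432


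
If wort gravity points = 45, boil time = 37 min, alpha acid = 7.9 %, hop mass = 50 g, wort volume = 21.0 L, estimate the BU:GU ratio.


U = 1.65·0.000125^(GP/1000)·(1−e^(−0.04t))/4.15;  IBU = (α/100)·m·U·1000/V;  BU:GU = IBU/GP
U = 1.65·0.000125^(45/1000)·(1−e^(−0.04·37))/4.15 = 0.2049
IBU = (7.9/100)·50·0.2049·1000/21.0 = 38.5475
BU:GU = 38.5475/45

0.8566


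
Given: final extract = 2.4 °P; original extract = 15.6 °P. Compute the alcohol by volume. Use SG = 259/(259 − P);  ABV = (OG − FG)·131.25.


OG = 259/(259 − 15.6) = 1.0641
FG = 259/(259 − 2.4) = 1.0094
ABV = (1.0641 − 1.0094)·131.25

7.1845 % ABV


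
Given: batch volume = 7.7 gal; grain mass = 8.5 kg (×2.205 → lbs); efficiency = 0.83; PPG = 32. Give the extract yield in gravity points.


points = lbs × PPG × eff / vol
lbs = 8.5 × 2.205 = 18.7425
points = 18.7425 × 32 × 0.83 / 7.7

64.6495 points


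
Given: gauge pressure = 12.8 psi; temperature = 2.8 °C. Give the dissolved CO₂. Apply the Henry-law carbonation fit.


vols = (P + 14.695)·(0.01821 + 0.09011·e^(−0.04·T))
vols = (12.8 + 14.695)·(0.01821 + 0.09011·e^(−0.04·2.8))

2.7157 volumes


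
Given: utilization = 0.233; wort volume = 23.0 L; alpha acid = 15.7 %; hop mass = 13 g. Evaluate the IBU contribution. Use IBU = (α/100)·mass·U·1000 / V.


IBU = (15.7/100)·13·0.233·1000 / 23.0

20.6762 IBU


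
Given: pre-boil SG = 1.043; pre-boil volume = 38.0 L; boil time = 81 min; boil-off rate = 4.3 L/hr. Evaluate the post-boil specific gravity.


V_post = V_pre − rate·(t/60);  SG_post = 1 + (SG_pre−1)·V_pre/V_post
V_post = 38.0 − 4.3·(81/60) = 32.1950
SG_post = 1 + (1.043 − 1)·38.0/32.1950

1.0508


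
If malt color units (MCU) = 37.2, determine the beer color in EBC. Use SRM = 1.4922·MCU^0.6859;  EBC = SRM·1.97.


SRM = 1.4922·37.2^0.6859 = 17.8264
EBC = 17.8264·1.97

35.1179 EBC


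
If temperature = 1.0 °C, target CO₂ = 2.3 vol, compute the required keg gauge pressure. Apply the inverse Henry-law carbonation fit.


psi = vols/(0.01821 + 0.09011·e^(−0.04·T)) − 14.695
psi = 2.3/(0.01821 + 0.09011·e^(−0.04·1.0)) − 14.695

7.2543 psi


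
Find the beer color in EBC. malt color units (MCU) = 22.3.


SRM = 1.4922·MCU^0.6859;  EBC = SRM·1.97
SRM = 1.4922·22.3^0.6859 = 12.5496
EBC = 12.5496·1.97

24.7227 EBC


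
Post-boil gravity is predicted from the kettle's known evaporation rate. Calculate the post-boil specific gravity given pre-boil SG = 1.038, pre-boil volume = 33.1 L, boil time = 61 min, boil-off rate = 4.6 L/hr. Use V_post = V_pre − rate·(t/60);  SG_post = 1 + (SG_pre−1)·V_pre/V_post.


V_post = 33.1 − 4.6·(61/60) = 28.4233
SG_post = 1 + (1.038 − 1)·33.1/28.4233

1.0443


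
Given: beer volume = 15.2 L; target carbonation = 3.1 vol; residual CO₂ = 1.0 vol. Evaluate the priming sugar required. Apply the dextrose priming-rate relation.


sugar = (target − residual)·4.0·V
sugar = (3.1 − 1.0)·4.0·15.2

127.6800 g


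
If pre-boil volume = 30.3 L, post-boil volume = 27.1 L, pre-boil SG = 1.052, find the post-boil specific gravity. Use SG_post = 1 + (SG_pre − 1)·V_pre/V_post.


pts_pre = (1.052 − 1)·1000 = 52.0000
pts_post = 52.0000·30.3/27.1 = 58.1402
SG_post = 1 + 58.1402/1000

1.0581


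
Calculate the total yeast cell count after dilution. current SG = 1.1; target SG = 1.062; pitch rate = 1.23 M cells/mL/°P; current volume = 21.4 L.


V_w = V·((SG_c−1)/(SG_t−1)−1);  °P = 259 − 259/SG_t;  cells = rate·(V+V_w)·°P
V_w = 21.4·((1.1−1)/(1.062−1)−1) = 13.1161
V_final = 21.4 + 13.1161 = 34.5161
°P = 259 − 259/1.062 = 15.1205
cells = 1.23·34.5161·15.1205

641.9395 billion cells


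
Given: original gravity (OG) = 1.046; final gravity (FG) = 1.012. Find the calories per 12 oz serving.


ABW = (OG−FG)·131.25·0.79/FG;  °P = 259 − 259/SG (for OG→OE and FG→AE);  RE = 0.1808·OE + 0.8192·AE;  Cal = (6.9·ABW + 4·(RE−0.1))·FG·3.55
ABW = (1.046 − 1.012)·131.25·0.79/1.012 = 3.4836
OE = 259 − 259/1.046 = 11.3901 °P
AE = 259 − 259/1.012 = 3.0711 °P
RE = 0.1808·11.3901 + 0.8192·3.0711 = 4.5752 °P
Cal = (6.9·3.4836 + 4·(4.5752−0.1))·1.012·3.55

150.6646 kcal


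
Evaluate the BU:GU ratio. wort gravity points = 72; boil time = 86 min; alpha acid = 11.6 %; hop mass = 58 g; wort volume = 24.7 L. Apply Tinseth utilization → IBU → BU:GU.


U = 1.65·0.000125^(GP/1000)·(1−e^(−0.04t))/4.15;  IBU = (α/100)·m·U·1000/V;  BU:GU = IBU/GP
U = 1.65·0.000125^(72/1000)·(1−e^(−0.04·86))/4.15 = 0.2015
IBU = (11.6/100)·58·0.2015·1000/24.7 = 54.8844
BU:GU = 54.8844/72

0.7623


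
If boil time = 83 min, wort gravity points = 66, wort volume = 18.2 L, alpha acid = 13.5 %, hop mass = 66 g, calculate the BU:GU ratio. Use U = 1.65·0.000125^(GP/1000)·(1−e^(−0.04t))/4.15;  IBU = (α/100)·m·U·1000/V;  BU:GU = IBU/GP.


U = 1.65·0.000125^(66/1000)·(1−e^(−0.04·83))/4.15 = 0.2118
IBU = (13.5/100)·66·0.2118·1000/18.2 = 103.6684
BU:GU = 103.6684/66

1.5707


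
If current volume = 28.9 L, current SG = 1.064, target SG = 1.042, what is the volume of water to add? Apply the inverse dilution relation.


V_water = V·((SG_curr − 1)/(SG_target − 1) − 1)
V_water = 28.9·((1.064 − 1)/(1.042 − 1) − 1)

15.1381 L


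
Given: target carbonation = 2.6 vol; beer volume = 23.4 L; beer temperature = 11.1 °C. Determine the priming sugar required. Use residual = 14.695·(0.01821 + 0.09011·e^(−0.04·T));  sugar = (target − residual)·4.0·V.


residual = 14.695·(0.01821 + 0.09011·e^(−0.04·11.1)) = 1.1170
sugar = (2.6 − 1.1170)·4.0·23.4

138.8085 g


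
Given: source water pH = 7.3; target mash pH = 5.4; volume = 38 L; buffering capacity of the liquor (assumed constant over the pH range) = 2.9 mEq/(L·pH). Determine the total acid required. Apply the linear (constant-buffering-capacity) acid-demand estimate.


acid = buffering capacity · (pH_source − pH_target) · V
acid = 2.9 · (7.3 − 5.4) · 38

209.3800 mEq


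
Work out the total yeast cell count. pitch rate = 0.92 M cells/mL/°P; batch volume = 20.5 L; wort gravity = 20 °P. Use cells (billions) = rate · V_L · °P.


cells = 0.92 · 20.5 · 20

377.2000 billion cells


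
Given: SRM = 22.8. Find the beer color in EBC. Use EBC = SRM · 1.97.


EBC = 22.8 · 1.97

44.9160 EBC


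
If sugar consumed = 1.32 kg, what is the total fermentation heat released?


Q = m_sugar · 590 kJ/kg
Q = 1.32 · 590

778.8000 kJ


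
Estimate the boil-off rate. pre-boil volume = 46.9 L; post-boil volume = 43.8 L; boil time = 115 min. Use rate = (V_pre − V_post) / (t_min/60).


rate = (46.9 − 43.8) / (115/60)

1.6174 L/hr


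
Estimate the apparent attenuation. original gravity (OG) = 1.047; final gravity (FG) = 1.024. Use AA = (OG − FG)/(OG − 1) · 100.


AA = (1.047 − 1.024)/(1.047 − 1) · 100

48.9362 %


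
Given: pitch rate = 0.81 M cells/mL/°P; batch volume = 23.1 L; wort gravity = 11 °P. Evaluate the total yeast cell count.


cells (billions) = rate · V_L · °P
cells = 0.81 · 23.1 · 11

205.8210 billion cells


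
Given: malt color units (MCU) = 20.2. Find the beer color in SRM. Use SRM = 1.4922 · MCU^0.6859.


SRM = 1.4922 · 20.2^0.6859

11.7265 SRM


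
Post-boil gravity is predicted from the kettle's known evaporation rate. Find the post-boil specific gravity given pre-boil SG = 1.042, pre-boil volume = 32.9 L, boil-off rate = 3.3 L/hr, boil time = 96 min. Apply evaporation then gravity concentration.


V_post = V_pre − rate·(t/60);  SG_post = 1 + (SG_pre−1)·V_pre/V_post
V_post = 32.9 − 3.3·(96/60) = 27.6200
SG_post = 1 + (1.042 − 1)·32.9/27.6200

1.0500


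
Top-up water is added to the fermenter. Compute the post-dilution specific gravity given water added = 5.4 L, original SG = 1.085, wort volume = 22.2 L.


SG_new = 1 + (SG_old − 1)·V_old/(V_old + V_water)
pts = (1.085 − 1)·1000·22.2/(22.2 + 5.4) = 68.3696
SG_new = 1 + 68.3696/1000

1.0684


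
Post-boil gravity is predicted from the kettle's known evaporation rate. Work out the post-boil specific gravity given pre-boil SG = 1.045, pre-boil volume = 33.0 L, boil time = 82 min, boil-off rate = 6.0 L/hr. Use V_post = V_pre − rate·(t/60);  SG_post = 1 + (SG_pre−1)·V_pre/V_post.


V_post = 33.0 − 6.0·(82/60) = 24.8000
SG_post = 1 + (1.045 − 1)·33.0/24.8000

1.0599


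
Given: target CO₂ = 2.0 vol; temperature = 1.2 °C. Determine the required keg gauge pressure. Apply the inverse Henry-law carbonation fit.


psi = vols/(0.01821 + 0.09011·e^(−0.04·T)) − 14.695
psi = 2.0/(0.01821 + 0.09011·e^(−0.04·1.2)) − 14.695

4.5179 psi


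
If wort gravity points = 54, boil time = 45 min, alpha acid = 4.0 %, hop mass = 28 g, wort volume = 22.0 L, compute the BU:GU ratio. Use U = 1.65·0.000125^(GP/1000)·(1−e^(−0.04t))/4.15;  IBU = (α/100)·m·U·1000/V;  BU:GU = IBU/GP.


U = 1.65·0.000125^(54/1000)·(1−e^(−0.04·45))/4.15 = 0.2043
IBU = (4.0/100)·28·0.2043·1000/22.0 = 10.3991
BU:GU = 10.3991/54

0.1926


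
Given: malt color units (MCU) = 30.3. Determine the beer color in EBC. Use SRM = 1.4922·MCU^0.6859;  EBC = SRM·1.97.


SRM = 1.4922·30.3^0.6859 = 15.4863
EBC = 15.4863·1.97

30.5081 EBC


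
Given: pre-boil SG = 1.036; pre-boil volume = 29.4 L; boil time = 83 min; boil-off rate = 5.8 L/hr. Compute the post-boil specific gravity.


V_post = V_pre − rate·(t/60);  SG_post = 1 + (SG_pre−1)·V_pre/V_post
V_post = 29.4 − 5.8·(83/60) = 21.3767
SG_post = 1 + (1.036 − 1)·29.4/21.3767

1.0495


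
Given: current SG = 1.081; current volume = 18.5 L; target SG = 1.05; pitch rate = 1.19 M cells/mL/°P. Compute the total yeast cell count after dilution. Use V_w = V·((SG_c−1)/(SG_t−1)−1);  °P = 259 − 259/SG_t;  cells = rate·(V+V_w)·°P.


V_w = 18.5·((1.081−1)/(1.05−1)−1) = 11.4700
V_final = 18.5 + 11.4700 = 29.9700
°P = 259 − 259/1.05 = 12.3333
cells = 1.19·29.9700·12.3333

439.8597 billion cells


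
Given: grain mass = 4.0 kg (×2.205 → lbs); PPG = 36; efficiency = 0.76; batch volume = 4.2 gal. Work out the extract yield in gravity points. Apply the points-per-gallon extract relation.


points = lbs × PPG × eff / vol
lbs = 4.0 × 2.205 = 8.8200
points = 8.8200 × 36 × 0.76 / 4.2

57.4560 points


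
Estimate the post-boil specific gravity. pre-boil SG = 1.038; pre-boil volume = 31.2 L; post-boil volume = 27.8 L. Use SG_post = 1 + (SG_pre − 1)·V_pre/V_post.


pts_pre = (1.038 − 1)·1000 = 38.0000
pts_post = 38.0000·31.2/27.8 = 42.6475
SG_post = 1 + 42.6475/1000

1.0426


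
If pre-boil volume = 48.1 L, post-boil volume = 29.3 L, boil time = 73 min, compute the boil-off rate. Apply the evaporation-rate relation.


rate = (V_pre − V_post) / (t_min/60)
rate = (48.1 − 29.3) / (73/60)

15.4521 L/hr


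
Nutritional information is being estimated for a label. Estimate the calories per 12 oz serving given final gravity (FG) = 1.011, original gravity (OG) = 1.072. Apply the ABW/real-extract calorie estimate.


ABW = (OG−FG)·131.25·0.79/FG;  °P = 259 − 259/SG (for OG→OE and FG→AE);  RE = 0.1808·OE + 0.8192·AE;  Cal = (6.9·ABW + 4·(RE−0.1))·FG·3.55
ABW = (1.072 − 1.011)·131.25·0.79/1.011 = 6.2561
OE = 259 − 259/1.072 = 17.3955 °P
AE = 259 − 259/1.011 = 2.8180 °P
RE = 0.1808·17.3955 + 0.8192·2.8180 = 5.4536 °P
Cal = (6.9·6.2561 + 4·(5.4536−0.1))·1.011·3.55

231.7870 kcal


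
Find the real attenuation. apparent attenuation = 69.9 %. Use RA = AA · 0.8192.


RA = 69.9 · 0.8192

57.2621 %


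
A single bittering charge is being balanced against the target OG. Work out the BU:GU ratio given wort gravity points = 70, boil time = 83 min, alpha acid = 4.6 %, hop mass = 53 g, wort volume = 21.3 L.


U = 1.65·0.000125^(GP/1000)·(1−e^(−0.04t))/4.15;  IBU = (α/100)·m·U·1000/V;  BU:GU = IBU/GP
U = 1.65·0.000125^(70/1000)·(1−e^(−0.04·83))/4.15 = 0.2043
IBU = (4.6/100)·53·0.2043·1000/21.3 = 23.3820
BU:GU = 23.3820/70

0.3340


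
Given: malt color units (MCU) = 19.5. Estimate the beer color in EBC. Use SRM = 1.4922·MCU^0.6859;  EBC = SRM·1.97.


SRM = 1.4922·19.5^0.6859 = 11.4462
EBC = 11.4462·1.97

22.5490 EBC


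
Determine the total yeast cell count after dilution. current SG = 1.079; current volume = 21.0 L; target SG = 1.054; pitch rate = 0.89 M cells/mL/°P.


V_w = V·((SG_c−1)/(SG_t−1)−1);  °P = 259 − 259/SG_t;  cells = rate·(V+V_w)·°P
V_w = 21.0·((1.079−1)/(1.054−1)−1) = 9.7222
V_final = 21.0 + 9.7222 = 30.7222
°P = 259 − 259/1.054 = 13.2694
cells = 0.89·30.7222·13.2694

362.8236 billion cells


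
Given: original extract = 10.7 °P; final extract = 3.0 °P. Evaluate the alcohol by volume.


SG = 259/(259 − P);  ABV = (OG − FG)·131.25
OG = 259/(259 − 10.7) = 1.0431
FG = 259/(259 − 3.0) = 1.0117
ABV = (1.0431 − 1.0117)·131.25

4.1179 % ABV


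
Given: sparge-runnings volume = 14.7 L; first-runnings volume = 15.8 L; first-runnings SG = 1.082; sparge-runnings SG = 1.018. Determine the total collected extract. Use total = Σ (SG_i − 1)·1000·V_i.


first = (1.082 − 1)·1000·15.8 = 1295.6000
sparge = (1.018 − 1)·1000·14.7 = 264.6000
total = 1295.6000 + 264.6000

1560.2000 gravity·L


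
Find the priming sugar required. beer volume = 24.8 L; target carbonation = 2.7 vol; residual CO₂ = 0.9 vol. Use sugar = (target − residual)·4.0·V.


sugar = (2.7 − 0.9)·4.0·24.8

178.5600 g


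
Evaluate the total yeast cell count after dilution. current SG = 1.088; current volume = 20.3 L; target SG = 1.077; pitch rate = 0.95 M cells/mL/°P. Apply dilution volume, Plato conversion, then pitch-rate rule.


V_w = V·((SG_c−1)/(SG_t−1)−1);  °P = 259 − 259/SG_t;  cells = rate·(V+V_w)·°P
V_w = 20.3·((1.088−1)/(1.077−1)−1) = 2.9000
V_final = 20.3 + 2.9000 = 23.2000
°P = 259 − 259/1.077 = 18.5172
cells = 0.95·23.2000·18.5172

408.1186 billion cells


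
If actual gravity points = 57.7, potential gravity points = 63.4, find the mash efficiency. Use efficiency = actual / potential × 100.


efficiency = 57.7 / 63.4 × 100

91.0095 %


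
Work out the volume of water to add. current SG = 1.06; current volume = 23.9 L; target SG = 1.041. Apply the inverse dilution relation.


V_water = V·((SG_curr − 1)/(SG_target − 1) − 1)
V_water = 23.9·((1.06 − 1)/(1.041 − 1) − 1)

11.0756 L


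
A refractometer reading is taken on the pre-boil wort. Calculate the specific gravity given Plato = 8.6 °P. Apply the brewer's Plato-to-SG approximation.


SG = 259/(259 − P)
SG = 259/(259 − 8.6)

1.0343


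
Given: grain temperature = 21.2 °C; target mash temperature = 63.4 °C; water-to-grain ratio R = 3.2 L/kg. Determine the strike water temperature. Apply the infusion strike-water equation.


T_strike = (0.41/R)·(T_mash − T_grain) + T_mash
T_strike = (0.41/3.2)·(63.4 − 21.2) + 63.4

68.8069 °C


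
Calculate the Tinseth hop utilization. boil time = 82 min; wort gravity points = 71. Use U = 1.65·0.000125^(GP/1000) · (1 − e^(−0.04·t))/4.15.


bigness = 1.65·0.000125^(71/1000) = 0.8717
boil_factor = (1 − e^(−0.04·82))/4.15 = 0.2319
U = 0.8717 · 0.2319

0.2021


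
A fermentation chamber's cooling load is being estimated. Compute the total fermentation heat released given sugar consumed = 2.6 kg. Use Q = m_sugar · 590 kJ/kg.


Q = 2.6 · 590

1534.0000 kJ


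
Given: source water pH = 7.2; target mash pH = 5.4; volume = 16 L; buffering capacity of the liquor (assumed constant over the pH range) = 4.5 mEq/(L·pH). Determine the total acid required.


acid = buffering capacity · (pH_source − pH_target) · V
acid = 4.5 · (7.2 − 5.4) · 16

129.6000 mEq


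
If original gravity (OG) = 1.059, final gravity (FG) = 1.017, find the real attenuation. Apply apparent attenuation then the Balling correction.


AA = (OG−FG)/(OG−1)·100;  RA = AA·0.8192
AA = (1.059 − 1.017)/(1.059 − 1)·100 = 71.1864
RA = 71.1864·0.8192

58.3159 %


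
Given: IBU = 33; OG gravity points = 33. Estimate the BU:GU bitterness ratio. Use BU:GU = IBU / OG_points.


BU:GU = 33 / 33

1.0000


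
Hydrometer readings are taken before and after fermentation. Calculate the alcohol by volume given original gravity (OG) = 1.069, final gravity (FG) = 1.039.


ABV = (OG − FG) · 131.25
ABV = (1.069 − 1.039) · 131.25

3.9375 % ABV


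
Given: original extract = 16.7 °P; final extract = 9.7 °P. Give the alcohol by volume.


SG = 259/(259 − P);  ABV = (OG − FG)·131.25
OG = 259/(259 − 16.7) = 1.0689
FG = 259/(259 − 9.7) = 1.0389
ABV = (1.0689 − 1.0389)·131.25

3.9393 % ABV


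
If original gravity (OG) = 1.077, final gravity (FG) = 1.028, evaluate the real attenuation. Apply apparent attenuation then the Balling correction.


AA = (OG−FG)/(OG−1)·100;  RA = AA·0.8192
AA = (1.077 − 1.028)/(1.077 − 1)·100 = 63.6364
RA = 63.6364·0.8192

52.1309 %


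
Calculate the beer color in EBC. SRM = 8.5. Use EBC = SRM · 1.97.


EBC = 8.5 · 1.97

16.7450 EBC


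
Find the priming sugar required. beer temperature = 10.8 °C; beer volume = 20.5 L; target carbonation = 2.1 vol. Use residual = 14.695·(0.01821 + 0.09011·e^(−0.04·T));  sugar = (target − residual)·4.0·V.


residual = 14.695·(0.01821 + 0.09011·e^(−0.04·10.8)) = 1.1273
sugar = (2.1 − 1.1273)·4.0·20.5

79.7649 g


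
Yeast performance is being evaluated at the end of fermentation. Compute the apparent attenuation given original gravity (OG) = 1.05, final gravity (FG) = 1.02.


AA = (OG − FG)/(OG − 1) · 100
AA = (1.05 − 1.02)/(1.05 − 1) · 100

60.0000 %
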